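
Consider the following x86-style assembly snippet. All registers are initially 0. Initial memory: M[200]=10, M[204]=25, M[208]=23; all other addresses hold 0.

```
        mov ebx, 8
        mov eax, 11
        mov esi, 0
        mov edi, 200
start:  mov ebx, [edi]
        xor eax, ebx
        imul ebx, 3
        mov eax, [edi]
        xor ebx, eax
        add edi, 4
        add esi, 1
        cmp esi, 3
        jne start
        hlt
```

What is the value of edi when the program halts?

212

ebx=8
eax=11
esi=0
edi=200
ebx=M[200]=10
eax=11^10=1
ebx=10*3=30
eax=M[200]=10
ebx=30^10=20
edi=200+4=204
esi=0+1=1
cmp esi, 3  (cmp 1,3)
jne start: taken
ebx=M[204]=25
eax=10^25=19
ebx=25*3=75
eax=M[204]=25
ebx=75^25=82
edi=204+4=208
esi=1+1=2
cmp esi, 3  (cmp 2,3)
jne start: taken
ebx=M[208]=23
eax=25^23=14
ebx=23*3=69
eax=M[208]=23
ebx=69^23=82
edi=208+4=212
esi=2+1=3
cmp esi, 3  (cmp 3,3)
jne start: not taken
halt.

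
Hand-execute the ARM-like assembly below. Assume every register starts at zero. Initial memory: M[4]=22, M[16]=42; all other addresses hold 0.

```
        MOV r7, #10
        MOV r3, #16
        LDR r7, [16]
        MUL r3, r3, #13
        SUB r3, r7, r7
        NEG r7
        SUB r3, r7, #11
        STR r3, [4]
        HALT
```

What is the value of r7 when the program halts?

after MOV r7, #10: r7=10
after MOV r3, #16: r3=16
after LDR r7, [16]: r7=M[16]=42
after MUL r3, r3, #13: r3=16*13=208
after SUB r3, r7, r7: r3=42-42=0
after NEG r7: r7=-(42)=-42
after SUB r3, r7, #11: r3=(-42)-11=-53
STR r3, [4] → M[4]=-53
halt.

-42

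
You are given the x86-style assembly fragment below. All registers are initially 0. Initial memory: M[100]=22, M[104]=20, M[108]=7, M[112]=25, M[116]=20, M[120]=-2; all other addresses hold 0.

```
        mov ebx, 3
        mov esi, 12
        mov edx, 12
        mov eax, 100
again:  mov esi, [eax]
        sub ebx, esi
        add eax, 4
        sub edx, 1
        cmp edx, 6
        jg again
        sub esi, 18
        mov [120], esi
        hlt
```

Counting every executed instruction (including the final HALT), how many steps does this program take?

43

ebx=3
esi=12
edx=12
eax=100
esi=M[100]=22
ebx=3-22=-19
eax=100+4=104
edx=12-1=11
cmp edx, 6  (cmp 11,6)
jg again: taken
esi=M[104]=20
ebx=(-19)-20=-39
eax=104+4=108
edx=11-1=10
cmp edx, 6  (cmp 10,6)
jg again: taken
esi=M[108]=7
ebx=(-39)-7=-46
eax=108+4=112
edx=10-1=9
cmp edx, 6  (cmp 9,6)
jg again: taken
esi=M[112]=25
ebx=(-46)-25=-71
eax=112+4=116
edx=9-1=8
cmp edx, 6  (cmp 8,6)
jg again: taken
esi=M[116]=20
ebx=(-71)-20=-91
eax=116+4=120
edx=8-1=7
cmp edx, 6  (cmp 7,6)
jg again: taken
esi=M[120]=-2
ebx=(-91)-(-2)=-89
eax=120+4=124
edx=7-1=6
cmp edx, 6  (cmp 6,6)
jg again: not taken
esi=(-2)-18=-20
mov [120], esi → M[120]=-20
halt.
Total executed instructions: 43.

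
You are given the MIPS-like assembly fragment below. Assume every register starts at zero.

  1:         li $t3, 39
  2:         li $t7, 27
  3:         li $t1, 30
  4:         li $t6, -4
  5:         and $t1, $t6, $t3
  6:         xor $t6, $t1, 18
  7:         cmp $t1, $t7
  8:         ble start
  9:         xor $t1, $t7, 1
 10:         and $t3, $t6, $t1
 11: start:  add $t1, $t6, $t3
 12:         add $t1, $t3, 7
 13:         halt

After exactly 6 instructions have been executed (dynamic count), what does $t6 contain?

after li $t3, 39: $t3=39
after li $t7, 27: $t7=27
after li $t1, 30: $t1=30
after li $t6, -4: $t6=-4
after and $t1, $t6, $t3: $t1=(-4)&39=36
after xor $t6, $t1, 18: $t6=36^18=54
After step 6: $t6 = 54.

54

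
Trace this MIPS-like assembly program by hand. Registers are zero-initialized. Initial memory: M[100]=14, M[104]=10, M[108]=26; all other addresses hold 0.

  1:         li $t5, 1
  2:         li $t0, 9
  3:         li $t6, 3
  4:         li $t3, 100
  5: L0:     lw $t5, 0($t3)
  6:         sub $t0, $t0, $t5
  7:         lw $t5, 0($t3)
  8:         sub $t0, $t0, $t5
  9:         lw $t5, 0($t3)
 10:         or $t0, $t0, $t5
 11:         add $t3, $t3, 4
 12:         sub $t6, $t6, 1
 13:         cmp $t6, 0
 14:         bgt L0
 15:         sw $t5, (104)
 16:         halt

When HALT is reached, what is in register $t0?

li $t5, 1 → $t5=1
li $t0, 9 → $t0=9
li $t6, 3 → $t6=3
li $t3, 100 → $t3=100
lw $t5, 0($t3) → $t5=M[100]=14
sub $t0, $t0, $t5 → $t0=9-14=-5
lw $t5, 0($t3) → $t5=M[100]=14
sub $t0, $t0, $t5 → $t0=(-5)-14=-19
lw $t5, 0($t3) → $t5=M[100]=14
or $t0, $t0, $t5 → $t0=(-19)|14=-17
add $t3, $t3, 4 → $t3=100+4=104
sub $t6, $t6, 1 → $t6=3-1=2
cmp $t6, 0  (cmp 2,0)
bgt L0: taken
lw $t5, 0($t3) → $t5=M[104]=10
sub $t0, $t0, $t5 → $t0=(-17)-10=-27
lw $t5, 0($t3) → $t5=M[104]=10
sub $t0, $t0, $t5 → $t0=(-27)-10=-37
lw $t5, 0($t3) → $t5=M[104]=10
or $t0, $t0, $t5 → $t0=(-37)|10=-37
add $t3, $t3, 4 → $t3=104+4=108
sub $t6, $t6, 1 → $t6=2-1=1
cmp $t6, 0  (cmp 1,0)
bgt L0: taken
lw $t5, 0($t3) → $t5=M[108]=26
sub $t0, $t0, $t5 → $t0=(-37)-26=-63
lw $t5, 0($t3) → $t5=M[108]=26
sub $t0, $t0, $t5 → $t0=(-63)-26=-89
lw $t5, 0($t3) → $t5=M[108]=26
or $t0, $t0, $t5 → $t0=(-89)|26=-65
add $t3, $t3, 4 → $t3=108+4=112
sub $t6, $t6, 1 → $t6=1-1=0
cmp $t6, 0  (cmp 0,0)
bgt L0: not taken
sw $t5, (104) → M[104]=26
halt.

-65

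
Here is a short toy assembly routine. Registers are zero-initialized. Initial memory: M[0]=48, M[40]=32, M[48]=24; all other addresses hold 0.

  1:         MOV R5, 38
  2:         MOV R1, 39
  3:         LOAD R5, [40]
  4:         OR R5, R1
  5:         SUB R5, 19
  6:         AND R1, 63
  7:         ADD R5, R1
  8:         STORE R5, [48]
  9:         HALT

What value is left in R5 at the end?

59

MOV R5, 38 → R5=38
MOV R1, 39 → R1=39
LOAD R5, [40] → R5=M[40]=32
OR R5, R1 → R5=32|39=39
SUB R5, 19 → R5=39-19=20
AND R1, 63 → R1=39&63=39
ADD R5, R1 → R5=20+39=59
STORE R5, [48] → M[48]=59
halt.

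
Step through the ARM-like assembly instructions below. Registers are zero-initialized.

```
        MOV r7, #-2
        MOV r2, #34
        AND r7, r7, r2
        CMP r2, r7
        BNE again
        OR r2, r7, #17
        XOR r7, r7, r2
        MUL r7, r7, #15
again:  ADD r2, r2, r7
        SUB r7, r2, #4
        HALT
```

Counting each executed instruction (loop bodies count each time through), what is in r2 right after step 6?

r7=-2
r2=34
r7=(-2)&34=34
CMP r2, r7  (cmp 34,34)
BNE again: not taken
r2=34|17=51
After step 6: r2 = 51.

51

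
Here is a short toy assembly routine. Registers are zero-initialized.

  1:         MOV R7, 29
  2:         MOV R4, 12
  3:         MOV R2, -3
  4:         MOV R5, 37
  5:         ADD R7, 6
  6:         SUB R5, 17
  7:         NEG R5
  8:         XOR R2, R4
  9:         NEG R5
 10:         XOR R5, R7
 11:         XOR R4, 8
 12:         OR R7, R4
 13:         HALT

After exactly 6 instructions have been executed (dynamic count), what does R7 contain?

35

after MOV R7, 29: R7=29
after MOV R4, 12: R4=12
after MOV R2, -3: R2=-3
after MOV R5, 37: R5=37
after ADD R7, 6: R7=29+6=35
after SUB R5, 17: R5=37-17=20
After step 6: R7 = 35.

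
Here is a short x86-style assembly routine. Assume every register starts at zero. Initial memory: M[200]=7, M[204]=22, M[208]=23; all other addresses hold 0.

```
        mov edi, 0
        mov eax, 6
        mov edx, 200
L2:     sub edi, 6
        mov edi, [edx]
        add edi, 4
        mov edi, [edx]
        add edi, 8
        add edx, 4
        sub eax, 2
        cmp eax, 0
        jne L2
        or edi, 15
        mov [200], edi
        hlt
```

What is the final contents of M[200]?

edi=0
eax=6
edx=200
edi=0-6=-6
edi=M[200]=7
edi=7+4=11
edi=M[200]=7
edi=7+8=15
edx=200+4=204
eax=6-2=4
cmp eax, 0  (cmp 4,0)
jne L2: taken
edi=15-6=9
edi=M[204]=22
edi=22+4=26
edi=M[204]=22
edi=22+8=30
edx=204+4=208
eax=4-2=2
cmp eax, 0  (cmp 2,0)
jne L2: taken
edi=30-6=24
edi=M[208]=23
edi=23+4=27
edi=M[208]=23
edi=23+8=31
edx=208+4=212
eax=2-2=0
cmp eax, 0  (cmp 0,0)
jne L2: not taken
edi=31|15=31
mov [200], edi → M[200]=31
halt.

31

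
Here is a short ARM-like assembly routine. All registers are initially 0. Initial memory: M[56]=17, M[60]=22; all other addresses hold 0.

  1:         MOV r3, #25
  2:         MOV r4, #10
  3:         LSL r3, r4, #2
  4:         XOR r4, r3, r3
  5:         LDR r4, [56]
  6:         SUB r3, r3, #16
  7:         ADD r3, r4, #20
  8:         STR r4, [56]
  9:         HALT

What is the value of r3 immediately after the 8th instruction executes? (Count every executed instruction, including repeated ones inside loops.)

MOV r3, #25 → r3=25
MOV r4, #10 → r4=10
LSL r3, r4, #2 → r3=10<<2=40
XOR r4, r3, r3 → r4=40^40=0
LDR r4, [56] → r4=M[56]=17
SUB r3, r3, #16 → r3=40-16=24
ADD r3, r4, #20 → r3=17+20=37
STR r4, [56] → M[56]=17
After step 8: r3 = 37.

37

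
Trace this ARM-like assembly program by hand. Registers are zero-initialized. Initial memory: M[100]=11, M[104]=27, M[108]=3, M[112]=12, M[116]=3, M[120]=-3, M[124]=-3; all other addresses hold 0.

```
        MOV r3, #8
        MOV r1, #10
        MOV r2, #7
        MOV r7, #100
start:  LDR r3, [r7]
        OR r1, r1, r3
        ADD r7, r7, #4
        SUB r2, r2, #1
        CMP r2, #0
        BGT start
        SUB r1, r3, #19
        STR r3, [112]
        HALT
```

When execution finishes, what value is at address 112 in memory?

-3

MOV r3, #8 → r3=8
MOV r1, #10 → r1=10
MOV r2, #7 → r2=7
MOV r7, #100 → r7=100
LDR r3, [r7] → r3=M[100]=11
OR r1, r1, r3 → r1=10|11=11
ADD r7, r7, #4 → r7=100+4=104
SUB r2, r2, #1 → r2=7-1=6
CMP r2, #0  (cmp 6,0)
BGT start: taken
LDR r3, [r7] → r3=M[104]=27
OR r1, r1, r3 → r1=11|27=27
ADD r7, r7, #4 → r7=104+4=108
SUB r2, r2, #1 → r2=6-1=5
CMP r2, #0  (cmp 5,0)
BGT start: taken
LDR r3, [r7] → r3=M[108]=3
OR r1, r1, r3 → r1=27|3=27
ADD r7, r7, #4 → r7=108+4=112
SUB r2, r2, #1 → r2=5-1=4
CMP r2, #0  (cmp 4,0)
BGT start: taken
LDR r3, [r7] → r3=M[112]=12
OR r1, r1, r3 → r1=27|12=31
ADD r7, r7, #4 → r7=112+4=116
SUB r2, r2, #1 → r2=4-1=3
CMP r2, #0  (cmp 3,0)
BGT start: taken
LDR r3, [r7] → r3=M[116]=3
OR r1, r1, r3 → r1=31|3=31
ADD r7, r7, #4 → r7=116+4=120
SUB r2, r2, #1 → r2=3-1=2
CMP r2, #0  (cmp 2,0)
BGT start: taken
LDR r3, [r7] → r3=M[120]=-3
OR r1, r1, r3 → r1=31|(-3)=-1
ADD r7, r7, #4 → r7=120+4=124
SUB r2, r2, #1 → r2=2-1=1
CMP r2, #0  (cmp 1,0)
BGT start: taken
LDR r3, [r7] → r3=M[124]=-3
OR r1, r1, r3 → r1=(-1)|(-3)=-1
ADD r7, r7, #4 → r7=124+4=128
SUB r2, r2, #1 → r2=1-1=0
CMP r2, #0  (cmp 0,0)
BGT start: not taken
SUB r1, r3, #19 → r1=(-3)-19=-22
STR r3, [112] → M[112]=-3
halt.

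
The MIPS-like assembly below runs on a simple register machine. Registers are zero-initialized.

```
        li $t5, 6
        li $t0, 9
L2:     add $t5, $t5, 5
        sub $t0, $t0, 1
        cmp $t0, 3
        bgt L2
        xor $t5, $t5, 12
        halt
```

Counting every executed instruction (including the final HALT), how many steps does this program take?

28

after li $t5, 6: $t5=6
after li $t0, 9: $t0=9
after add $t5, $t5, 5: $t5=6+5=11
after sub $t0, $t0, 1: $t0=9-1=8
cmp $t0, 3  (cmp 8,3)
bgt L2: taken
after add $t5, $t5, 5: $t5=11+5=16
after sub $t0, $t0, 1: $t0=8-1=7
cmp $t0, 3  (cmp 7,3)
bgt L2: taken
after add $t5, $t5, 5: $t5=16+5=21
after sub $t0, $t0, 1: $t0=7-1=6
cmp $t0, 3  (cmp 6,3)
bgt L2: taken
after add $t5, $t5, 5: $t5=21+5=26
after sub $t0, $t0, 1: $t0=6-1=5
cmp $t0, 3  (cmp 5,3)
bgt L2: taken
after add $t5, $t5, 5: $t5=26+5=31
after sub $t0, $t0, 1: $t0=5-1=4
cmp $t0, 3  (cmp 4,3)
bgt L2: taken
after add $t5, $t5, 5: $t5=31+5=36
after sub $t0, $t0, 1: $t0=4-1=3
cmp $t0, 3  (cmp 3,3)
bgt L2: not taken
after xor $t5, $t5, 12: $t5=36^12=40
halt.
Total executed instructions: 28.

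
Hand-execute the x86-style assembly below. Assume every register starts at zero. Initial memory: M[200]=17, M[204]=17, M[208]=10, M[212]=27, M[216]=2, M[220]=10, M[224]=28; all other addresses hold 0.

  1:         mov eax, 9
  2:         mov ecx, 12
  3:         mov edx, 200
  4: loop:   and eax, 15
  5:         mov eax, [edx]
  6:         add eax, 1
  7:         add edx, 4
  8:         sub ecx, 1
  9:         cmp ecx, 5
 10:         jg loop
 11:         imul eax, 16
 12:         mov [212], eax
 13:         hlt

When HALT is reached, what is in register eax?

464

after mov eax, 9: eax=9
after mov ecx, 12: ecx=12
after mov edx, 200: edx=200
after and eax, 15: eax=9&15=9
after mov eax, [edx]: eax=M[200]=17
after add eax, 1: eax=17+1=18
after add edx, 4: edx=200+4=204
after sub ecx, 1: ecx=12-1=11
cmp ecx, 5  (cmp 11,5)
jg loop: taken
after and eax, 15: eax=18&15=2
after mov eax, [edx]: eax=M[204]=17
after add eax, 1: eax=17+1=18
after add edx, 4: edx=204+4=208
after sub ecx, 1: ecx=11-1=10
cmp ecx, 5  (cmp 10,5)
jg loop: taken
after and eax, 15: eax=18&15=2
after mov eax, [edx]: eax=M[208]=10
after add eax, 1: eax=10+1=11
after add edx, 4: edx=208+4=212
after sub ecx, 1: ecx=10-1=9
cmp ecx, 5  (cmp 9,5)
jg loop: taken
after and eax, 15: eax=11&15=11
after mov eax, [edx]: eax=M[212]=27
after add eax, 1: eax=27+1=28
after add edx, 4: edx=212+4=216
after sub ecx, 1: ecx=9-1=8
cmp ecx, 5  (cmp 8,5)
jg loop: taken
after and eax, 15: eax=28&15=12
after mov eax, [edx]: eax=M[216]=2
after add eax, 1: eax=2+1=3
after add edx, 4: edx=216+4=220
after sub ecx, 1: ecx=8-1=7
cmp ecx, 5  (cmp 7,5)
jg loop: taken
after and eax, 15: eax=3&15=3
after mov eax, [edx]: eax=M[220]=10
after add eax, 1: eax=10+1=11
after add edx, 4: edx=220+4=224
after sub ecx, 1: ecx=7-1=6
cmp ecx, 5  (cmp 6,5)
jg loop: taken
after and eax, 15: eax=11&15=11
after mov eax, [edx]: eax=M[224]=28
after add eax, 1: eax=28+1=29
after add edx, 4: edx=224+4=228
after sub ecx, 1: ecx=6-1=5
cmp ecx, 5  (cmp 5,5)
jg loop: not taken
after imul eax, 16: eax=29*16=464
mov [212], eax → M[212]=464
halt.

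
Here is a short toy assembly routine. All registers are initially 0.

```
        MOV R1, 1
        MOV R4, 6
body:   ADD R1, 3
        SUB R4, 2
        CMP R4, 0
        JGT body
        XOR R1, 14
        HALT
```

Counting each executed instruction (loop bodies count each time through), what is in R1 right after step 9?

after MOV R1, 1: R1=1
after MOV R4, 6: R4=6
after ADD R1, 3: R1=1+3=4
after SUB R4, 2: R4=6-2=4
CMP R4, 0  (cmp 4,0)
JGT body: taken
after ADD R1, 3: R1=4+3=7
after SUB R4, 2: R4=4-2=2
CMP R4, 0  (cmp 2,0)
After step 9: R1 = 7.

7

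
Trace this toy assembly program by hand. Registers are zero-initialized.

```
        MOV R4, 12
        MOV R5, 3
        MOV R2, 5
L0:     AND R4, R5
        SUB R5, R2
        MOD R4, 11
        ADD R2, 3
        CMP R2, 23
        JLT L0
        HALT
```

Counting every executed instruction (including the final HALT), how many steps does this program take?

40

MOV R4, 12 → R4=12
MOV R5, 3 → R5=3
MOV R2, 5 → R2=5
AND R4, R5 → R4=12&3=0
SUB R5, R2 → R5=3-5=-2
MOD R4, 11 → R4=0%11=0
ADD R2, 3 → R2=5+3=8
CMP R2, 23  (cmp 8,23)
JLT L0: taken
AND R4, R5 → R4=0&(-2)=0
SUB R5, R2 → R5=(-2)-8=-10
MOD R4, 11 → R4=0%11=0
ADD R2, 3 → R2=8+3=11
CMP R2, 23  (cmp 11,23)
JLT L0: taken
AND R4, R5 → R4=0&(-10)=0
SUB R5, R2 → R5=(-10)-11=-21
MOD R4, 11 → R4=0%11=0
ADD R2, 3 → R2=11+3=14
CMP R2, 23  (cmp 14,23)
JLT L0: taken
AND R4, R5 → R4=0&(-21)=0
SUB R5, R2 → R5=(-21)-14=-35
MOD R4, 11 → R4=0%11=0
ADD R2, 3 → R2=14+3=17
CMP R2, 23  (cmp 17,23)
JLT L0: taken
AND R4, R5 → R4=0&(-35)=0
SUB R5, R2 → R5=(-35)-17=-52
MOD R4, 11 → R4=0%11=0
ADD R2, 3 → R2=17+3=20
CMP R2, 23  (cmp 20,23)
JLT L0: taken
AND R4, R5 → R4=0&(-52)=0
SUB R5, R2 → R5=(-52)-20=-72
MOD R4, 11 → R4=0%11=0
ADD R2, 3 → R2=20+3=23
CMP R2, 23  (cmp 23,23)
JLT L0: not taken
halt.
Total executed instructions: 40.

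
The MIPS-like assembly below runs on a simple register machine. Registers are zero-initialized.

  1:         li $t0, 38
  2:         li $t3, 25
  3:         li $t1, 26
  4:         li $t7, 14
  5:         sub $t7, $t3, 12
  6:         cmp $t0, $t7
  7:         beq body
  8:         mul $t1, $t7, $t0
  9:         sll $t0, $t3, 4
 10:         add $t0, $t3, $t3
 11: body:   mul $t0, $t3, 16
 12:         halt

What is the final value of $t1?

494

$t0=38
$t3=25
$t1=26
$t7=14
$t7=25-12=13
cmp $t0, $t7  (cmp 38,13)
beq body: not taken
$t1=13*38=494
$t0=25<<4=400
$t0=25+25=50
$t0=25*16=400
halt.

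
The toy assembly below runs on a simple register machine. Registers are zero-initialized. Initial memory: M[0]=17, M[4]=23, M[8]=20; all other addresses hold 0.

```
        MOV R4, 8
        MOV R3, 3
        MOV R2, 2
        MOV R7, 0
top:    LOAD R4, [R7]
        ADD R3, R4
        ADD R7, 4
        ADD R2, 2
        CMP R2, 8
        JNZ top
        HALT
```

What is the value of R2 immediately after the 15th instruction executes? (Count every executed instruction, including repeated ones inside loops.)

R4=8
R3=3
R2=2
R7=0
R4=M[0]=17
R3=3+17=20
R7=0+4=4
R2=2+2=4
CMP R2, 8  (cmp 4,8)
JNZ top: taken
R4=M[4]=23
R3=20+23=43
R7=4+4=8
R2=4+2=6
CMP R2, 8  (cmp 6,8)
After step 15: R2 = 6.

6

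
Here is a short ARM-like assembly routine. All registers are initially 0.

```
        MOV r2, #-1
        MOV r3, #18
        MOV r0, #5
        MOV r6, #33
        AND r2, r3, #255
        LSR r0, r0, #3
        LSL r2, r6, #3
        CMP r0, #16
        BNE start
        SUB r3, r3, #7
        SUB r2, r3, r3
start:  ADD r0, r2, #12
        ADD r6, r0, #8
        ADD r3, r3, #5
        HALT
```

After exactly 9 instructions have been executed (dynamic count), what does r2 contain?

after MOV r2, #-1: r2=-1
after MOV r3, #18: r3=18
after MOV r0, #5: r0=5
after MOV r6, #33: r6=33
after AND r2, r3, #255: r2=18&255=18
after LSR r0, r0, #3: r0=5>>3=0
after LSL r2, r6, #3: r2=33<<3=264
CMP r0, #16  (cmp 0,16)
BNE start: taken
After step 9: r2 = 264.

264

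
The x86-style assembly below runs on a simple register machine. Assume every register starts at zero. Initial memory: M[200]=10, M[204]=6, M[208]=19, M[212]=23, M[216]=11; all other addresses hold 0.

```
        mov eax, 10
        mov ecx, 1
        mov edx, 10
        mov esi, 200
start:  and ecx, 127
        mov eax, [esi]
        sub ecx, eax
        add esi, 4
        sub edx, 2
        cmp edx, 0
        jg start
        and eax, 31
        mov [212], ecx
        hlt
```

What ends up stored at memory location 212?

60

after mov eax, 10: eax=10
after mov ecx, 1: ecx=1
after mov edx, 10: edx=10
after mov esi, 200: esi=200
after and ecx, 127: ecx=1&127=1
after mov eax, [esi]: eax=M[200]=10
after sub ecx, eax: ecx=1-10=-9
after add esi, 4: esi=200+4=204
after sub edx, 2: edx=10-2=8
cmp edx, 0  (cmp 8,0)
jg start: taken
after and ecx, 127: ecx=(-9)&127=119
after mov eax, [esi]: eax=M[204]=6
after sub ecx, eax: ecx=119-6=113
after add esi, 4: esi=204+4=208
after sub edx, 2: edx=8-2=6
cmp edx, 0  (cmp 6,0)
jg start: taken
after and ecx, 127: ecx=113&127=113
after mov eax, [esi]: eax=M[208]=19
after sub ecx, eax: ecx=113-19=94
after add esi, 4: esi=208+4=212
after sub edx, 2: edx=6-2=4
cmp edx, 0  (cmp 4,0)
jg start: taken
after and ecx, 127: ecx=94&127=94
after mov eax, [esi]: eax=M[212]=23
after sub ecx, eax: ecx=94-23=71
after add esi, 4: esi=212+4=216
after sub edx, 2: edx=4-2=2
cmp edx, 0  (cmp 2,0)
jg start: taken
after and ecx, 127: ecx=71&127=71
after mov eax, [esi]: eax=M[216]=11
after sub ecx, eax: ecx=71-11=60
after add esi, 4: esi=216+4=220
after sub edx, 2: edx=2-2=0
cmp edx, 0  (cmp 0,0)
jg start: not taken
after and eax, 31: eax=11&31=11
mov [212], ecx → M[212]=60
halt.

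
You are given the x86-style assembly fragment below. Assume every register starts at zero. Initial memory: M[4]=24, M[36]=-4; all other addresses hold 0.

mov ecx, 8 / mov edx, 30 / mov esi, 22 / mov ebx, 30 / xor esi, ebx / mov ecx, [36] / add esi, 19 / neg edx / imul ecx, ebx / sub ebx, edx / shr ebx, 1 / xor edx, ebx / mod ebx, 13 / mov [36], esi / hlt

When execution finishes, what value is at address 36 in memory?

27

ecx=8
edx=30
esi=22
ebx=30
esi=22^30=8
ecx=M[36]=-4
esi=8+19=27
edx=-(30)=-30
ecx=(-4)*30=-120
ebx=30-(-30)=60
ebx=60>>1=30
edx=(-30)^30=-4
ebx=30%13=4
mov [36], esi → M[36]=27
halt.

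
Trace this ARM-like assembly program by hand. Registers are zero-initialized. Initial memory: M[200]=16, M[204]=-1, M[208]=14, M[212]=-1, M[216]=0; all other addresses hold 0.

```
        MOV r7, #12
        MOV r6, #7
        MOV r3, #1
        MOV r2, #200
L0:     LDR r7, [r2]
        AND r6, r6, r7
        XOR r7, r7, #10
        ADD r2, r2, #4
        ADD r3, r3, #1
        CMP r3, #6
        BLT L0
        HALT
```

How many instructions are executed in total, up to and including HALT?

40

r7=12
r6=7
r3=1
r2=200
r7=M[200]=16
r6=7&16=0
r7=16^10=26
r2=200+4=204
r3=1+1=2
CMP r3, #6  (cmp 2,6)
BLT L0: taken
r7=M[204]=-1
r6=0&(-1)=0
r7=(-1)^10=-11
r2=204+4=208
r3=2+1=3
CMP r3, #6  (cmp 3,6)
BLT L0: taken
r7=M[208]=14
r6=0&14=0
r7=14^10=4
r2=208+4=212
r3=3+1=4
CMP r3, #6  (cmp 4,6)
BLT L0: taken
r7=M[212]=-1
r6=0&(-1)=0
r7=(-1)^10=-11
r2=212+4=216
r3=4+1=5
CMP r3, #6  (cmp 5,6)
BLT L0: taken
r7=M[216]=0
r6=0&0=0
r7=0^10=10
r2=216+4=220
r3=5+1=6
CMP r3, #6  (cmp 6,6)
BLT L0: not taken
halt.
Total executed instructions: 40.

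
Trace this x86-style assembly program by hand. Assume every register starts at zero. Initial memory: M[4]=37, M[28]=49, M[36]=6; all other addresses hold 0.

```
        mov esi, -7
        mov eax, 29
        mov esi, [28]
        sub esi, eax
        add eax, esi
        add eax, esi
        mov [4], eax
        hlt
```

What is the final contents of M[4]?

69

esi=-7
eax=29
esi=M[28]=49
esi=49-29=20
eax=29+20=49
eax=49+20=69
mov [4], eax → M[4]=69
halt.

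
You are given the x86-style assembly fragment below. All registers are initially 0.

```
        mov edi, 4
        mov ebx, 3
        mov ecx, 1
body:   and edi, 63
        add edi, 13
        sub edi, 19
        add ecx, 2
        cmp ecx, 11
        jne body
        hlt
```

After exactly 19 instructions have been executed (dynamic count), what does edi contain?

50

edi=4
ebx=3
ecx=1
edi=4&63=4
edi=4+13=17
edi=17-19=-2
ecx=1+2=3
cmp ecx, 11  (cmp 3,11)
jne body: taken
edi=(-2)&63=62
edi=62+13=75
edi=75-19=56
ecx=3+2=5
cmp ecx, 11  (cmp 5,11)
jne body: taken
edi=56&63=56
edi=56+13=69
edi=69-19=50
ecx=5+2=7
After step 19: edi = 50.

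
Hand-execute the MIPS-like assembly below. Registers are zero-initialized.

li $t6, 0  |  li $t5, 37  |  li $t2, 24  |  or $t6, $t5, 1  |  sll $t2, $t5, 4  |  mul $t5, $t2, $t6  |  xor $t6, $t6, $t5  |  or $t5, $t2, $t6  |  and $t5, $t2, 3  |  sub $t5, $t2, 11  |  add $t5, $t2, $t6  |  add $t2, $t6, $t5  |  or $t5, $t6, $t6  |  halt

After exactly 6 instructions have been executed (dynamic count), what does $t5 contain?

21904

li $t6, 0 → $t6=0
li $t5, 37 → $t5=37
li $t2, 24 → $t2=24
or $t6, $t5, 1 → $t6=37|1=37
sll $t2, $t5, 4 → $t2=37<<4=592
mul $t5, $t2, $t6 → $t5=592*37=21904
After step 6: $t5 = 21904.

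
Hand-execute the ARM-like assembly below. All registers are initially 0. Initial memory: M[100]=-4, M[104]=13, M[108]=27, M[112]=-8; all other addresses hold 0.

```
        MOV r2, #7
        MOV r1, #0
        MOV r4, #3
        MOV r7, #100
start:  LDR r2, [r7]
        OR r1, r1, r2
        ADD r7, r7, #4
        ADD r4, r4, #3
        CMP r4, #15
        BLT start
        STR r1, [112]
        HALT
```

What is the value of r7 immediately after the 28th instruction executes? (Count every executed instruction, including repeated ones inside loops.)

MOV r2, #7 → r2=7
MOV r1, #0 → r1=0
MOV r4, #3 → r4=3
MOV r7, #100 → r7=100
LDR r2, [r7] → r2=M[100]=-4
OR r1, r1, r2 → r1=0|(-4)=-4
ADD r7, r7, #4 → r7=100+4=104
ADD r4, r4, #3 → r4=3+3=6
CMP r4, #15  (cmp 6,15)
BLT start: taken
LDR r2, [r7] → r2=M[104]=13
OR r1, r1, r2 → r1=(-4)|13=-3
ADD r7, r7, #4 → r7=104+4=108
ADD r4, r4, #3 → r4=6+3=9
CMP r4, #15  (cmp 9,15)
BLT start: taken
LDR r2, [r7] → r2=M[108]=27
OR r1, r1, r2 → r1=(-3)|27=-1
ADD r7, r7, #4 → r7=108+4=112
ADD r4, r4, #3 → r4=9+3=12
CMP r4, #15  (cmp 12,15)
BLT start: taken
LDR r2, [r7] → r2=M[112]=-8
OR r1, r1, r2 → r1=(-1)|(-8)=-1
ADD r7, r7, #4 → r7=112+4=116
ADD r4, r4, #3 → r4=12+3=15
CMP r4, #15  (cmp 15,15)
BLT start: not taken
After step 28: r7 = 116.

116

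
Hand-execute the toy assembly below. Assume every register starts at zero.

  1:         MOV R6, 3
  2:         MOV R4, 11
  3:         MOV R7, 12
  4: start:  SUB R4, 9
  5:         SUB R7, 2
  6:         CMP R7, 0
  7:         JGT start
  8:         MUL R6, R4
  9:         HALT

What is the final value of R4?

-43

MOV R6, 3 → R6=3
MOV R4, 11 → R4=11
MOV R7, 12 → R7=12
SUB R4, 9 → R4=11-9=2
SUB R7, 2 → R7=12-2=10
CMP R7, 0  (cmp 10,0)
JGT start: taken
SUB R4, 9 → R4=2-9=-7
SUB R7, 2 → R7=10-2=8
CMP R7, 0  (cmp 8,0)
JGT start: taken
SUB R4, 9 → R4=(-7)-9=-16
SUB R7, 2 → R7=8-2=6
CMP R7, 0  (cmp 6,0)
JGT start: taken
SUB R4, 9 → R4=(-16)-9=-25
SUB R7, 2 → R7=6-2=4
CMP R7, 0  (cmp 4,0)
JGT start: taken
SUB R4, 9 → R4=(-25)-9=-34
SUB R7, 2 → R7=4-2=2
CMP R7, 0  (cmp 2,0)
JGT start: taken
SUB R4, 9 → R4=(-34)-9=-43
SUB R7, 2 → R7=2-2=0
CMP R7, 0  (cmp 0,0)
JGT start: not taken
MUL R6, R4 → R6=3*(-43)=-129
halt.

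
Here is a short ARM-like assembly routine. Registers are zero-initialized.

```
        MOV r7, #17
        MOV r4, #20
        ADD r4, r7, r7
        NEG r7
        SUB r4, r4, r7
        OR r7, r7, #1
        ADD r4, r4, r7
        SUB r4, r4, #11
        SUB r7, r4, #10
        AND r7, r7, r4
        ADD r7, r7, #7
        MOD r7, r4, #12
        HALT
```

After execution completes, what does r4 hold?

r7=17
r4=20
r4=17+17=34
r7=-(17)=-17
r4=34-(-17)=51
r7=(-17)|1=-17
r4=51+(-17)=34
r4=34-11=23
r7=23-10=13
r7=13&23=5
r7=5+7=12
r7=23%12=11
halt.

23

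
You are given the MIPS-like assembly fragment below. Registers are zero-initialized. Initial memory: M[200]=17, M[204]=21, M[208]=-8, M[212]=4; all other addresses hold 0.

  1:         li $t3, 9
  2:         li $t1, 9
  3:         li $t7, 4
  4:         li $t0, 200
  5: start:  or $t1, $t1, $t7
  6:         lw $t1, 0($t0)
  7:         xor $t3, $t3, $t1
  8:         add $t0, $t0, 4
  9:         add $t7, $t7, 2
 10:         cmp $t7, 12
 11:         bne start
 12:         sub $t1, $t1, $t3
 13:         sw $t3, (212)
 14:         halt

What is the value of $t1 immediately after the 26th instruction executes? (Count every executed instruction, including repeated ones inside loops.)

li $t3, 9 → $t3=9
li $t1, 9 → $t1=9
li $t7, 4 → $t7=4
li $t0, 200 → $t0=200
or $t1, $t1, $t7 → $t1=9|4=13
lw $t1, 0($t0) → $t1=M[200]=17
xor $t3, $t3, $t1 → $t3=9^17=24
add $t0, $t0, 4 → $t0=200+4=204
add $t7, $t7, 2 → $t7=4+2=6
cmp $t7, 12  (cmp 6,12)
bne start: taken
or $t1, $t1, $t7 → $t1=17|6=23
lw $t1, 0($t0) → $t1=M[204]=21
xor $t3, $t3, $t1 → $t3=24^21=13
add $t0, $t0, 4 → $t0=204+4=208
add $t7, $t7, 2 → $t7=6+2=8
cmp $t7, 12  (cmp 8,12)
bne start: taken
or $t1, $t1, $t7 → $t1=21|8=29
lw $t1, 0($t0) → $t1=M[208]=-8
xor $t3, $t3, $t1 → $t3=13^(-8)=-11
add $t0, $t0, 4 → $t0=208+4=212
add $t7, $t7, 2 → $t7=8+2=10
cmp $t7, 12  (cmp 10,12)
bne start: taken
or $t1, $t1, $t7 → $t1=(-8)|10=-6
After step 26: $t1 = -6.

-6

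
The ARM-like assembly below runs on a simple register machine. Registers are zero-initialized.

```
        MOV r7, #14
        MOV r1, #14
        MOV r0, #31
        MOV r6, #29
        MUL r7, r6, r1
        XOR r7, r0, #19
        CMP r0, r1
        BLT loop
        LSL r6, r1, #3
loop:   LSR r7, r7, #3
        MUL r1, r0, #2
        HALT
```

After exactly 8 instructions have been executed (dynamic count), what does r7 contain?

MOV r7, #14 → r7=14
MOV r1, #14 → r1=14
MOV r0, #31 → r0=31
MOV r6, #29 → r6=29
MUL r7, r6, r1 → r7=29*14=406
XOR r7, r0, #19 → r7=31^19=12
CMP r0, r1  (cmp 31,14)
BLT loop: not taken
After step 8: r7 = 12.

12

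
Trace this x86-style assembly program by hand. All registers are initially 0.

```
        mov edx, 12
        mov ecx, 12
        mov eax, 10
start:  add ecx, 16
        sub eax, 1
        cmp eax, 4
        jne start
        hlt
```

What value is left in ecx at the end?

108

edx=12
ecx=12
eax=10
ecx=12+16=28
eax=10-1=9
cmp eax, 4  (cmp 9,4)
jne start: taken
ecx=28+16=44
eax=9-1=8
cmp eax, 4  (cmp 8,4)
jne start: taken
ecx=44+16=60
eax=8-1=7
cmp eax, 4  (cmp 7,4)
jne start: taken
ecx=60+16=76
eax=7-1=6
cmp eax, 4  (cmp 6,4)
jne start: taken
ecx=76+16=92
eax=6-1=5
cmp eax, 4  (cmp 5,4)
jne start: taken
ecx=92+16=108
eax=5-1=4
cmp eax, 4  (cmp 4,4)
jne start: not taken
halt.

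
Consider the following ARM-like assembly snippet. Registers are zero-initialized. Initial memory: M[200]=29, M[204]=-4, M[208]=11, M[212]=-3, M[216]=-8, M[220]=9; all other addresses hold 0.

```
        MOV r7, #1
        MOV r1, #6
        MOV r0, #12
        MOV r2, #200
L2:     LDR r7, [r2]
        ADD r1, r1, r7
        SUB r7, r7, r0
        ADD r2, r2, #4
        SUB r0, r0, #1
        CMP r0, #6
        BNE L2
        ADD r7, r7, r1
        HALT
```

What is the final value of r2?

224

MOV r7, #1 → r7=1
MOV r1, #6 → r1=6
MOV r0, #12 → r0=12
MOV r2, #200 → r2=200
LDR r7, [r2] → r7=M[200]=29
ADD r1, r1, r7 → r1=6+29=35
SUB r7, r7, r0 → r7=29-12=17
ADD r2, r2, #4 → r2=200+4=204
SUB r0, r0, #1 → r0=12-1=11
CMP r0, #6  (cmp 11,6)
BNE L2: taken
LDR r7, [r2] → r7=M[204]=-4
ADD r1, r1, r7 → r1=35+(-4)=31
SUB r7, r7, r0 → r7=(-4)-11=-15
ADD r2, r2, #4 → r2=204+4=208
SUB r0, r0, #1 → r0=11-1=10
CMP r0, #6  (cmp 10,6)
BNE L2: taken
LDR r7, [r2] → r7=M[208]=11
ADD r1, r1, r7 → r1=31+11=42
SUB r7, r7, r0 → r7=11-10=1
ADD r2, r2, #4 → r2=208+4=212
SUB r0, r0, #1 → r0=10-1=9
CMP r0, #6  (cmp 9,6)
BNE L2: taken
LDR r7, [r2] → r7=M[212]=-3
ADD r1, r1, r7 → r1=42+(-3)=39
SUB r7, r7, r0 → r7=(-3)-9=-12
ADD r2, r2, #4 → r2=212+4=216
SUB r0, r0, #1 → r0=9-1=8
CMP r0, #6  (cmp 8,6)
BNE L2: taken
LDR r7, [r2] → r7=M[216]=-8
ADD r1, r1, r7 → r1=39+(-8)=31
SUB r7, r7, r0 → r7=(-8)-8=-16
ADD r2, r2, #4 → r2=216+4=220
SUB r0, r0, #1 → r0=8-1=7
CMP r0, #6  (cmp 7,6)
BNE L2: taken
LDR r7, [r2] → r7=M[220]=9
ADD r1, r1, r7 → r1=31+9=40
SUB r7, r7, r0 → r7=9-7=2
ADD r2, r2, #4 → r2=220+4=224
SUB r0, r0, #1 → r0=7-1=6
CMP r0, #6  (cmp 6,6)
BNE L2: not taken
ADD r7, r7, r1 → r7=2+40=42
halt.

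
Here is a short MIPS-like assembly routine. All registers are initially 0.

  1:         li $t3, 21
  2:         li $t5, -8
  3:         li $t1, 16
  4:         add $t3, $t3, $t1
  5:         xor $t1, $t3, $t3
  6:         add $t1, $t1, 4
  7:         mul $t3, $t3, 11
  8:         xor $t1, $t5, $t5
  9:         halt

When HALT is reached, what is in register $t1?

0

$t3=21
$t5=-8
$t1=16
$t3=21+16=37
$t1=37^37=0
$t1=0+4=4
$t3=37*11=407
$t1=(-8)^(-8)=0
halt.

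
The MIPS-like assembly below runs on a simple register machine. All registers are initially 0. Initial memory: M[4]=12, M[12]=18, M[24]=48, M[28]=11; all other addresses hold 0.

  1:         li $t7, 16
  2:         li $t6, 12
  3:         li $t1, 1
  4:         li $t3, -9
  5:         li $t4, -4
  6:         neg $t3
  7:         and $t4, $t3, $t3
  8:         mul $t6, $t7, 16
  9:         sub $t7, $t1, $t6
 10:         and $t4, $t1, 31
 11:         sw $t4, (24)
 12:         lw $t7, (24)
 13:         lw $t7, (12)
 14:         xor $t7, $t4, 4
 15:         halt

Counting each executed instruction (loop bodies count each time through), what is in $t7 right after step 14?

5

$t7=16
$t6=12
$t1=1
$t3=-9
$t4=-4
$t3=-(-9)=9
$t4=9&9=9
$t6=16*16=256
$t7=1-256=-255
$t4=1&31=1
sw $t4, (24) → M[24]=1
$t7=M[24]=1
$t7=M[12]=18
$t7=1^4=5
After step 14: $t7 = 5.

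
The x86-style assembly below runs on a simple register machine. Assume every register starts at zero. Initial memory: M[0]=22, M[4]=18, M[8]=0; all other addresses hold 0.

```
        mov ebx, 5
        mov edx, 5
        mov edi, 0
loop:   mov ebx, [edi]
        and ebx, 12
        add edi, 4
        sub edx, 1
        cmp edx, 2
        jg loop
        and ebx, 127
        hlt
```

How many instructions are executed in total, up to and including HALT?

23

mov ebx, 5 → ebx=5
mov edx, 5 → edx=5
mov edi, 0 → edi=0
mov ebx, [edi] → ebx=M[0]=22
and ebx, 12 → ebx=22&12=4
add edi, 4 → edi=0+4=4
sub edx, 1 → edx=5-1=4
cmp edx, 2  (cmp 4,2)
jg loop: taken
mov ebx, [edi] → ebx=M[4]=18
and ebx, 12 → ebx=18&12=0
add edi, 4 → edi=4+4=8
sub edx, 1 → edx=4-1=3
cmp edx, 2  (cmp 3,2)
jg loop: taken
mov ebx, [edi] → ebx=M[8]=0
and ebx, 12 → ebx=0&12=0
add edi, 4 → edi=8+4=12
sub edx, 1 → edx=3-1=2
cmp edx, 2  (cmp 2,2)
jg loop: not taken
and ebx, 127 → ebx=0&127=0
halt.
Total executed instructions: 23.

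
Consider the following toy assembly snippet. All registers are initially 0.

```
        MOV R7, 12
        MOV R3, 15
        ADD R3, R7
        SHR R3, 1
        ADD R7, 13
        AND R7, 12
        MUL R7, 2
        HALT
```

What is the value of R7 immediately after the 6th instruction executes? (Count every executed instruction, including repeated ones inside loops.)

8

R7=12
R3=15
R3=15+12=27
R3=27>>1=13
R7=12+13=25
R7=25&12=8
After step 6: R7 = 8.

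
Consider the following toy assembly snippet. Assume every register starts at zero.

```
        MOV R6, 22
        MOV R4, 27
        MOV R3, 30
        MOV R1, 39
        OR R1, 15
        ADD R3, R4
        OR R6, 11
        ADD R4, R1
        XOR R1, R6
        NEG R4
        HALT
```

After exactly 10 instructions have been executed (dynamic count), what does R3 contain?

after MOV R6, 22: R6=22
after MOV R4, 27: R4=27
after MOV R3, 30: R3=30
after MOV R1, 39: R1=39
after OR R1, 15: R1=39|15=47
after ADD R3, R4: R3=30+27=57
after OR R6, 11: R6=22|11=31
after ADD R4, R1: R4=27+47=74
after XOR R1, R6: R1=47^31=48
after NEG R4: R4=-(74)=-74
After step 10: R3 = 57.

57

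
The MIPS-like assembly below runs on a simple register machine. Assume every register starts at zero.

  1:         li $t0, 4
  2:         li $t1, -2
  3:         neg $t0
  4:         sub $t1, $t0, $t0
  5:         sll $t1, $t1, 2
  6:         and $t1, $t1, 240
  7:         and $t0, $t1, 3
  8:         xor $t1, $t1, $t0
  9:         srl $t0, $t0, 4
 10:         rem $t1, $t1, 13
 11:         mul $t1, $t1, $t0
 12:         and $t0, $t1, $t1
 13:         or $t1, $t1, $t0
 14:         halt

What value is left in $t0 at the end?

0

li $t0, 4 → $t0=4
li $t1, -2 → $t1=-2
neg $t0 → $t0=-(4)=-4
sub $t1, $t0, $t0 → $t1=(-4)-(-4)=0
sll $t1, $t1, 2 → $t1=0<<2=0
and $t1, $t1, 240 → $t1=0&240=0
and $t0, $t1, 3 → $t0=0&3=0
xor $t1, $t1, $t0 → $t1=0^0=0
srl $t0, $t0, 4 → $t0=0>>4=0
rem $t1, $t1, 13 → $t1=0%13=0
mul $t1, $t1, $t0 → $t1=0*0=0
and $t0, $t1, $t1 → $t0=0&0=0
or $t1, $t1, $t0 → $t1=0|0=0
halt.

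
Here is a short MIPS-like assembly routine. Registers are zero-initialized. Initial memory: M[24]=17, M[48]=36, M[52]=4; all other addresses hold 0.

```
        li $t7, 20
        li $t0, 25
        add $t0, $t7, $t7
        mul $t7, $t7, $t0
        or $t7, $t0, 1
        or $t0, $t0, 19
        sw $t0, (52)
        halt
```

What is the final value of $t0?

59

$t7=20
$t0=25
$t0=20+20=40
$t7=20*40=800
$t7=40|1=41
$t0=40|19=59
sw $t0, (52) → M[52]=59
halt.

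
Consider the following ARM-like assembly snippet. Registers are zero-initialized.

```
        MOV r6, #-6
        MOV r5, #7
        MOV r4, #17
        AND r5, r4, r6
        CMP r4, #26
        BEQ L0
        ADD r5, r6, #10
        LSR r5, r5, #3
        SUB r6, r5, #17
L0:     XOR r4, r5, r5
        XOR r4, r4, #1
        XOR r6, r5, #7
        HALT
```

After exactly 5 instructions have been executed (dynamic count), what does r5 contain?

16

after MOV r6, #-6: r6=-6
after MOV r5, #7: r5=7
after MOV r4, #17: r4=17
after AND r5, r4, r6: r5=17&(-6)=16
CMP r4, #26  (cmp 17,26)
After step 5: r5 = 16.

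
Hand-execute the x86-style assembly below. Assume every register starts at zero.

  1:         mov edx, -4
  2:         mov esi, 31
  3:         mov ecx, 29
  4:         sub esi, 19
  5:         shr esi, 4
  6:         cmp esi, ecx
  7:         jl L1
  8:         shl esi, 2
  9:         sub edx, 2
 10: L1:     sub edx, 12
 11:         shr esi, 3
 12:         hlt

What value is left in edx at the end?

-16

mov edx, -4 → edx=-4
mov esi, 31 → esi=31
mov ecx, 29 → ecx=29
sub esi, 19 → esi=31-19=12
shr esi, 4 → esi=12>>4=0
cmp esi, ecx  (cmp 0,29)
jl L1: taken
sub edx, 12 → edx=(-4)-12=-16
shr esi, 3 → esi=0>>3=0
halt.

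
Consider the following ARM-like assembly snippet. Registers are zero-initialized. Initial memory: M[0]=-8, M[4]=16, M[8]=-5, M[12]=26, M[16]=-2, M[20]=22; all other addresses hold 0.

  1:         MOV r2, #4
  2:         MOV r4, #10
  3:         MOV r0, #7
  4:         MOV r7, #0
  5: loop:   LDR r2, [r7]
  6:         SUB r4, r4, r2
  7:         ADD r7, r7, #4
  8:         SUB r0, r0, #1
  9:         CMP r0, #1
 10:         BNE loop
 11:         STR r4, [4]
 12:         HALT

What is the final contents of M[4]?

after MOV r2, #4: r2=4
after MOV r4, #10: r4=10
after MOV r0, #7: r0=7
after MOV r7, #0: r7=0
after LDR r2, [r7]: r2=M[0]=-8
after SUB r4, r4, r2: r4=10-(-8)=18
after ADD r7, r7, #4: r7=0+4=4
after SUB r0, r0, #1: r0=7-1=6
CMP r0, #1  (cmp 6,1)
BNE loop: taken
after LDR r2, [r7]: r2=M[4]=16
after SUB r4, r4, r2: r4=18-16=2
after ADD r7, r7, #4: r7=4+4=8
after SUB r0, r0, #1: r0=6-1=5
CMP r0, #1  (cmp 5,1)
BNE loop: taken
after LDR r2, [r7]: r2=M[8]=-5
after SUB r4, r4, r2: r4=2-(-5)=7
after ADD r7, r7, #4: r7=8+4=12
after SUB r0, r0, #1: r0=5-1=4
CMP r0, #1  (cmp 4,1)
BNE loop: taken
after LDR r2, [r7]: r2=M[12]=26
after SUB r4, r4, r2: r4=7-26=-19
after ADD r7, r7, #4: r7=12+4=16
after SUB r0, r0, #1: r0=4-1=3
CMP r0, #1  (cmp 3,1)
BNE loop: taken
after LDR r2, [r7]: r2=M[16]=-2
after SUB r4, r4, r2: r4=(-19)-(-2)=-17
after ADD r7, r7, #4: r7=16+4=20
after SUB r0, r0, #1: r0=3-1=2
CMP r0, #1  (cmp 2,1)
BNE loop: taken
after LDR r2, [r7]: r2=M[20]=22
after SUB r4, r4, r2: r4=(-17)-22=-39
after ADD r7, r7, #4: r7=20+4=24
after SUB r0, r0, #1: r0=2-1=1
CMP r0, #1  (cmp 1,1)
BNE loop: not taken
STR r4, [4] → M[4]=-39
halt.

-39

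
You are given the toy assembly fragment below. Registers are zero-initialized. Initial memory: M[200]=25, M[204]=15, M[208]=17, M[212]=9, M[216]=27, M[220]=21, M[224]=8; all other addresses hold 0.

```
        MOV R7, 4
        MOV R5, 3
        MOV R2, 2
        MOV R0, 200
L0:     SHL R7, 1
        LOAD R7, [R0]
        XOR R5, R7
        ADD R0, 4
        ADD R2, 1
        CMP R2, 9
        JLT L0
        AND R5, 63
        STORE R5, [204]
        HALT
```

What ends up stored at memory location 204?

11

after MOV R7, 4: R7=4
after MOV R5, 3: R5=3
after MOV R2, 2: R2=2
after MOV R0, 200: R0=200
after SHL R7, 1: R7=4<<1=8
after LOAD R7, [R0]: R7=M[200]=25
after XOR R5, R7: R5=3^25=26
after ADD R0, 4: R0=200+4=204
after ADD R2, 1: R2=2+1=3
CMP R2, 9  (cmp 3,9)
JLT L0: taken
after SHL R7, 1: R7=25<<1=50
after LOAD R7, [R0]: R7=M[204]=15
after XOR R5, R7: R5=26^15=21
after ADD R0, 4: R0=204+4=208
after ADD R2, 1: R2=3+1=4
CMP R2, 9  (cmp 4,9)
JLT L0: taken
after SHL R7, 1: R7=15<<1=30
after LOAD R7, [R0]: R7=M[208]=17
after XOR R5, R7: R5=21^17=4
after ADD R0, 4: R0=208+4=212
after ADD R2, 1: R2=4+1=5
CMP R2, 9  (cmp 5,9)
JLT L0: taken
after SHL R7, 1: R7=17<<1=34
after LOAD R7, [R0]: R7=M[212]=9
after XOR R5, R7: R5=4^9=13
after ADD R0, 4: R0=212+4=216
after ADD R2, 1: R2=5+1=6
CMP R2, 9  (cmp 6,9)
JLT L0: taken
after SHL R7, 1: R7=9<<1=18
after LOAD R7, [R0]: R7=M[216]=27
after XOR R5, R7: R5=13^27=22
after ADD R0, 4: R0=216+4=220
after ADD R2, 1: R2=6+1=7
CMP R2, 9  (cmp 7,9)
JLT L0: taken
after SHL R7, 1: R7=27<<1=54
after LOAD R7, [R0]: R7=M[220]=21
after XOR R5, R7: R5=22^21=3
after ADD R0, 4: R0=220+4=224
after ADD R2, 1: R2=7+1=8
CMP R2, 9  (cmp 8,9)
JLT L0: taken
after SHL R7, 1: R7=21<<1=42
after LOAD R7, [R0]: R7=M[224]=8
after XOR R5, R7: R5=3^8=11
after ADD R0, 4: R0=224+4=228
after ADD R2, 1: R2=8+1=9
CMP R2, 9  (cmp 9,9)
JLT L0: not taken
after AND R5, 63: R5=11&63=11
STORE R5, [204] → M[204]=11
halt.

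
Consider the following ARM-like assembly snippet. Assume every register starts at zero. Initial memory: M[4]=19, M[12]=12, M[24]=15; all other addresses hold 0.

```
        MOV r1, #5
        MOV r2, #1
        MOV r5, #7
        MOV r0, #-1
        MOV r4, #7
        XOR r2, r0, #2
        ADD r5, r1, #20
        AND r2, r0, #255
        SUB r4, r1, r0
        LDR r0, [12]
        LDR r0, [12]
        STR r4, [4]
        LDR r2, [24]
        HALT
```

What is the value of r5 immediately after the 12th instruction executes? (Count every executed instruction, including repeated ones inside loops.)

after MOV r1, #5: r1=5
after MOV r2, #1: r2=1
after MOV r5, #7: r5=7
after MOV r0, #-1: r0=-1
after MOV r4, #7: r4=7
after XOR r2, r0, #2: r2=(-1)^2=-3
after ADD r5, r1, #20: r5=5+20=25
after AND r2, r0, #255: r2=(-1)&255=255
after SUB r4, r1, r0: r4=5-(-1)=6
after LDR r0, [12]: r0=M[12]=12
after LDR r0, [12]: r0=M[12]=12
STR r4, [4] → M[4]=6
After step 12: r5 = 25.

25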